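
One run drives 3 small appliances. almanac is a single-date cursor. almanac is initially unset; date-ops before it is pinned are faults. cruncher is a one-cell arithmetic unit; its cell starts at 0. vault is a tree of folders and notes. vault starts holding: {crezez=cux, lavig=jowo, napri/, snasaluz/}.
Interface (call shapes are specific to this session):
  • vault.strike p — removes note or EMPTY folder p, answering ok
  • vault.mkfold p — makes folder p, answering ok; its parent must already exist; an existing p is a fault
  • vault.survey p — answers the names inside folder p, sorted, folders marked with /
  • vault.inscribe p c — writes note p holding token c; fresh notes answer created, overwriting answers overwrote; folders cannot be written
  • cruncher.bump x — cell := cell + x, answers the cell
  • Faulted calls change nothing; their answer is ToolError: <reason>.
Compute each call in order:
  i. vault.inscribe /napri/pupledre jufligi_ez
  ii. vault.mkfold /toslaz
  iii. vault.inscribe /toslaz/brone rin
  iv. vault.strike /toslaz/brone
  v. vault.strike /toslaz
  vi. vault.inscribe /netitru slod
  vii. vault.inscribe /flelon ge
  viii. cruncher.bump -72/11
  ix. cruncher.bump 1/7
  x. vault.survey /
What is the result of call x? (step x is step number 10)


$ vault.inscribe p: /napri/pupledre c: jufligi_ez
  created
$ vault.mkfold p: /toslaz
  ok
$ vault.inscribe p: /toslaz/brone c: rin
  created
$ vault.strike p: /toslaz/brone
  ok
$ vault.strike p: /toslaz
  ok
$ vault.inscribe p: /netitru c: slod
  created
$ vault.inscribe p: /flelon c: ge
  created
$ cruncher.bump x: -72/11
  -72/11
$ cruncher.bump x: 1/7
  -493/77
$ vault.survey p: /
  [crezez, flelon, lavig, napri/, netitru, snasaluz/]

Answer: [crezez, flelon, lavig, napri/, netitru, snasaluz/]


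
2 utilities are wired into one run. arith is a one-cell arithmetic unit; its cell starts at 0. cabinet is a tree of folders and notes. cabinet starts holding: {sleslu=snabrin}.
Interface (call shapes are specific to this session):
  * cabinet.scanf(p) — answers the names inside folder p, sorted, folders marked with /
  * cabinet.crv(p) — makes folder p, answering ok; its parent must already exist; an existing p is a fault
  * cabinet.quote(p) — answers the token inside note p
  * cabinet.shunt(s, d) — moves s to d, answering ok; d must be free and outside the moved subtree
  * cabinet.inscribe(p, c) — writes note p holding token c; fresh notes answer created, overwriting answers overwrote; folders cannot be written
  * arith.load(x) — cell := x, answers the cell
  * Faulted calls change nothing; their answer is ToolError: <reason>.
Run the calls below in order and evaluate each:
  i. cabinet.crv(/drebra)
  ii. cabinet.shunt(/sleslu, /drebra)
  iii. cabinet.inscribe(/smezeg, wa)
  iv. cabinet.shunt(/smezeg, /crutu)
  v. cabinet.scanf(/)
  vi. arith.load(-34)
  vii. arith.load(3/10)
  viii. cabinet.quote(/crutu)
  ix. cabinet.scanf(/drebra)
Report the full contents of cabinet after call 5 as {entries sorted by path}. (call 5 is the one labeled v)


Answer: {crutu=wa, drebra/, sleslu=snabrin}

Derivation:
I try crv with /drebra, which returns ok.
I try shunt with /sleslu, /drebra, → ToolError: exists.
Calling inscribe with /smezeg, wa, and see created.
Calling shunt with /smezeg, /crutu, and observe ok.
Next I call scanf with /, and see [crutu, drebra/, sleslu].
I try load with -34, which returns -34.
I run load with 3/10, which returns 3/10.
Then quote with /crutu, — result: wa.
Invoking scanf with /drebra, — result: [].


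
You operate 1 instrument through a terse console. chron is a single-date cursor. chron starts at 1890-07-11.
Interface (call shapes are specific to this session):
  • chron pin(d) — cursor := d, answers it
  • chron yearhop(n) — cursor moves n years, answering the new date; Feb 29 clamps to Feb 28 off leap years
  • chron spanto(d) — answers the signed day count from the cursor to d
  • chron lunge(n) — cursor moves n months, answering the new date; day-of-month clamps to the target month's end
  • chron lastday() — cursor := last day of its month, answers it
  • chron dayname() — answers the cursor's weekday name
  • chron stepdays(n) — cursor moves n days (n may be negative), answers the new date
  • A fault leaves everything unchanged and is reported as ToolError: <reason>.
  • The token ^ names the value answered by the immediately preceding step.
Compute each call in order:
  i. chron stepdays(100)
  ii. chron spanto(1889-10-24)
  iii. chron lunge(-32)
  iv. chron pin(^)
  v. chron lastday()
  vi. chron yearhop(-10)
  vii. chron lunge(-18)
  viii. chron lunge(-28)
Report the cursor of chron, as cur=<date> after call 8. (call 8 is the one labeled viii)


% chron stepdays n=100
  1890-10-19
% chron spanto d=1889-10-24
  -360
% chron lunge n=-32
  1888-02-19
% chron pin d=^
  1888-02-19
% chron lastday
  1888-02-29
% chron yearhop n=-10
  1878-02-28
% chron lunge n=-18
  1876-08-28
% chron lunge n=-28
  1874-04-28

Answer: cur=1874-04-28


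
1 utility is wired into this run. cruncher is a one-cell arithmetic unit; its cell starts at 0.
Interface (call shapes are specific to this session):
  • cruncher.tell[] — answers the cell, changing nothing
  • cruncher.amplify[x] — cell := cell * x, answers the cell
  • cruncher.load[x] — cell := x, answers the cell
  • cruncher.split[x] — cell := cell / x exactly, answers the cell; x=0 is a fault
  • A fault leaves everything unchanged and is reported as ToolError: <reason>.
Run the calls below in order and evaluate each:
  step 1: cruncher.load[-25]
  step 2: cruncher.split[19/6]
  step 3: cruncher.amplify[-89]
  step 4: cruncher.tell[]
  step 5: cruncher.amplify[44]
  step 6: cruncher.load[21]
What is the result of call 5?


Answer: 587400/19

Derivation:
Invoking cruncher.load(x: -25), → -25.
Next I call cruncher.split(x: 19/6), yielding -150/19.
I call cruncher.amplify(x: -89), — result: 13350/19.
I use cruncher.tell, yielding 13350/19.
I call cruncher.amplify(x: 44), and get 587400/19.
I call cruncher.load(x: 21), yielding 21.


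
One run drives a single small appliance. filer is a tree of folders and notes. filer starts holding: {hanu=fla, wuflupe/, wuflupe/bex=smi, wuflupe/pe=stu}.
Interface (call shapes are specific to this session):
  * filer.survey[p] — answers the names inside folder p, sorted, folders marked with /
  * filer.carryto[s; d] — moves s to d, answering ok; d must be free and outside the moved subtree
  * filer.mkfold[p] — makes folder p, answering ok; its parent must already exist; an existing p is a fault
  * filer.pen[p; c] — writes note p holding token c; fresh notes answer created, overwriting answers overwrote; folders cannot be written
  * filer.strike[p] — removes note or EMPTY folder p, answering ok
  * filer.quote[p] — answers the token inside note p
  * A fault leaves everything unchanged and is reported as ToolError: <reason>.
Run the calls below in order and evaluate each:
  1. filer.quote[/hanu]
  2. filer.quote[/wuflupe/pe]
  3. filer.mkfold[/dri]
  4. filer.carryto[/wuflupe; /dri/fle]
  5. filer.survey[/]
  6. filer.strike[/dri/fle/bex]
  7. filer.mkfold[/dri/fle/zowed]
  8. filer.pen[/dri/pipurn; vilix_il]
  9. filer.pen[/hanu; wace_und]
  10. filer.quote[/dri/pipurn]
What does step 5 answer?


;; filer.quote(p: /hanu) == fla
;; filer.quote(p: /wuflupe/pe) == stu
;; filer.mkfold(p: /dri) == ok
;; filer.carryto(s: /wuflupe, d: /dri/fle) == ok
;; filer.survey(p: /) == [dri/, hanu]
;; filer.strike(p: /dri/fle/bex) == ok
;; filer.mkfold(p: /dri/fle/zowed) == ok
;; filer.pen(p: /dri/pipurn, c: vilix_il) == created
;; filer.pen(p: /hanu, c: wace_und) == overwrote
;; filer.quote(p: /dri/pipurn) == vilix_il

Answer: [dri/, hanu]


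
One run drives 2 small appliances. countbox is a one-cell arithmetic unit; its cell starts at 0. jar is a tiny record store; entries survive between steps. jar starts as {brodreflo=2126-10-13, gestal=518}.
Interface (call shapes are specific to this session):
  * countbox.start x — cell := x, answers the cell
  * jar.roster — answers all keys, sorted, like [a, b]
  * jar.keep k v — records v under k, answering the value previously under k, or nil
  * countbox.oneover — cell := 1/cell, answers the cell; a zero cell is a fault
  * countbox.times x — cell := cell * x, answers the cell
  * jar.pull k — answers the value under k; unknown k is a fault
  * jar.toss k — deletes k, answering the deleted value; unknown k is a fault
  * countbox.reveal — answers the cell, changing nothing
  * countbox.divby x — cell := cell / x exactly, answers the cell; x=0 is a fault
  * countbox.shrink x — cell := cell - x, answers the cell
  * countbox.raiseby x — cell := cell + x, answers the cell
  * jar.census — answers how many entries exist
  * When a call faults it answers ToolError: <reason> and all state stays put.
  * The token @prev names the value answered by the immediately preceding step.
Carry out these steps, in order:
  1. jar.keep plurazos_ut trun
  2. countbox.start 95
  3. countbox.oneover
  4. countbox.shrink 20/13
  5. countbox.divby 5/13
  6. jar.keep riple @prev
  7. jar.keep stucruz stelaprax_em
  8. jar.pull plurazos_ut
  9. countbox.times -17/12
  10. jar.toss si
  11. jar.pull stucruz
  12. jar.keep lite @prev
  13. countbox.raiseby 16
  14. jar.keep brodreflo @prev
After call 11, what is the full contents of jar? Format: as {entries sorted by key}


Answer: {brodreflo=2126-10-13, gestal=518, plurazos_ut=trun, riple=-1887/475, stucruz=stelaprax_em}

Derivation:
>> keep(plurazos_ut, trun)
<< nil
>> start(95)
<< 95
>> oneover()
<< 1/95
>> shrink(20/13)
<< -1887/1235
>> divby(5/13)
<< -1887/475
>> keep(riple, @prev)
<< nil
>> keep(stucruz, stelaprax_em)
<< nil
>> pull(plurazos_ut)
<< trun
>> times(-17/12)
<< 10693/1900
>> toss(si)
<< ToolError: no such key si
>> pull(stucruz)
<< stelaprax_em
>> keep(lite, @prev)
<< nil
>> raiseby(16)
<< 41093/1900
>> keep(brodreflo, @prev)
<< 2126-10-13


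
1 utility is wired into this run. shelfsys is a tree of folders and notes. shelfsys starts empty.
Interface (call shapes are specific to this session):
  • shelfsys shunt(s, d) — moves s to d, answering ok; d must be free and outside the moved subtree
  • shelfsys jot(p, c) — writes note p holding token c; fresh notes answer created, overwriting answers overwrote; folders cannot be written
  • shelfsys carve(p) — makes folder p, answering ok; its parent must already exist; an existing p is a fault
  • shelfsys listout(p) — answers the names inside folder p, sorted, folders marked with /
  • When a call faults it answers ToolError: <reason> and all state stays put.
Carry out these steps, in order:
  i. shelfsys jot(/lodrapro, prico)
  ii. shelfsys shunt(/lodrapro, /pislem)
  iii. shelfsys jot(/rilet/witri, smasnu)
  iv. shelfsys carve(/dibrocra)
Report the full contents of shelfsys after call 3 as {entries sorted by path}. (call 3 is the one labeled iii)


==> shelfsys jot(p→/lodrapro, c→prico)
<== created
==> shelfsys shunt(s→/lodrapro, d→/pislem)
<== ok
==> shelfsys jot(p→/rilet/witri, c→smasnu)
<== ToolError: no parent
==> shelfsys carve(p→/dibrocra)
<== ok

Answer: {pislem=prico}


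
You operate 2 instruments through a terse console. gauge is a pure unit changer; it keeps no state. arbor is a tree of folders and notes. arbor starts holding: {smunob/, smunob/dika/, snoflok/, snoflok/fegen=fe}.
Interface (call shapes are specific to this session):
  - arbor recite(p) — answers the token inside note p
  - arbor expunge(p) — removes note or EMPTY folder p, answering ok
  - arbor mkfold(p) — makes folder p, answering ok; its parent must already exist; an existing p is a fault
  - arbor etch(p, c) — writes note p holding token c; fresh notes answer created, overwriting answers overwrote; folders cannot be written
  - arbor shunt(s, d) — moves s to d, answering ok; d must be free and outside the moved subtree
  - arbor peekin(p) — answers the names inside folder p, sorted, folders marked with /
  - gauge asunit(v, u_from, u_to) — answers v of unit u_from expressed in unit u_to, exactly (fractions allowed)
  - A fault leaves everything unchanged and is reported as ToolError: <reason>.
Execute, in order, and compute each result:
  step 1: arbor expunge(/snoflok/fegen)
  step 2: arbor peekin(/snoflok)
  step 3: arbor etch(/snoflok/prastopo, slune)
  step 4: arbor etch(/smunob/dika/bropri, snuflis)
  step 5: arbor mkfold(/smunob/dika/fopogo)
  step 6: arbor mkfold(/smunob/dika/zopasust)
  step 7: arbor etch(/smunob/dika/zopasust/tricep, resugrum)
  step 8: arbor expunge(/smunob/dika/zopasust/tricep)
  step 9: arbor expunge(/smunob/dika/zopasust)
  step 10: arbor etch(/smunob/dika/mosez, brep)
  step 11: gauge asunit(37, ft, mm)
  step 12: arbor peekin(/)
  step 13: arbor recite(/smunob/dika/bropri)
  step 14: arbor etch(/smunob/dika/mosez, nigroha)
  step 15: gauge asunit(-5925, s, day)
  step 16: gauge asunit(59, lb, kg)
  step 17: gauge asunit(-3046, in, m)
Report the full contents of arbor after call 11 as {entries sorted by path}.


Do: arbor expunge[p=/snoflok/fegen]
See: ok
Do: arbor peekin[p=/snoflok]
See: []
Do: arbor etch[p=/snoflok/prastopo; c=slune]
See: created
Do: arbor etch[p=/smunob/dika/bropri; c=snuflis]
See: created
Do: arbor mkfold[p=/smunob/dika/fopogo]
See: ok
Do: arbor mkfold[p=/smunob/dika/zopasust]
See: ok
Do: arbor etch[p=/smunob/dika/zopasust/tricep; c=resugrum]
See: created
Do: arbor expunge[p=/smunob/dika/zopasust/tricep]
See: ok
Do: arbor expunge[p=/smunob/dika/zopasust]
See: ok
Do: arbor etch[p=/smunob/dika/mosez; c=brep]
See: created
Do: gauge asunit[v=37; u_from=ft; u_to=mm]
See: 56388/5
Do: arbor peekin[p=/]
See: [smunob/, snoflok/]
Do: arbor recite[p=/smunob/dika/bropri]
See: snuflis
Do: arbor etch[p=/smunob/dika/mosez; c=nigroha]
See: overwrote
Do: gauge asunit[v=-5925; u_from=s; u_to=day]
See: -79/1152
Do: gauge asunit[v=59; u_from=lb; u_to=kg]
See: 2676194983/100000000
Do: gauge asunit[v=-3046; u_from=in; u_to=m]
See: -193421/2500

Answer: {smunob/, smunob/dika/, smunob/dika/bropri=snuflis, smunob/dika/fopogo/, smunob/dika/mosez=brep, snoflok/, snoflok/prastopo=slune}


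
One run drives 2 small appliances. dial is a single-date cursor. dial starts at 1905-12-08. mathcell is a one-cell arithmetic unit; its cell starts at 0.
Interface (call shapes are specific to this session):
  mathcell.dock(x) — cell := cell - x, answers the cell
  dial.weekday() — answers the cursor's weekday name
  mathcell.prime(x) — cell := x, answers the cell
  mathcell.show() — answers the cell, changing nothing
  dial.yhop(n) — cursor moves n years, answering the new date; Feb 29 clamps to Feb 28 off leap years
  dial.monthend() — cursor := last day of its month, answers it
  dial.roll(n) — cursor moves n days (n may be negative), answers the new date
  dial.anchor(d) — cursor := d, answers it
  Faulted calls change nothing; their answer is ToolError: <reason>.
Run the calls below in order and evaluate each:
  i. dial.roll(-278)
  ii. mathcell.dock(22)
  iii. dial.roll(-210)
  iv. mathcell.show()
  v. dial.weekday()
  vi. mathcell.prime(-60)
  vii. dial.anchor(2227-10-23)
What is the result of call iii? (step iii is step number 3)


Answer: 1904-08-07

Derivation:
# dial.roll(-278) : 1905-03-05
# mathcell.dock(22) : -22
# dial.roll(-210) : 1904-08-07
# mathcell.show() : -22
# dial.weekday() : Sunday
# mathcell.prime(-60) : -60
# dial.anchor(2227-10-23) : 2227-10-23


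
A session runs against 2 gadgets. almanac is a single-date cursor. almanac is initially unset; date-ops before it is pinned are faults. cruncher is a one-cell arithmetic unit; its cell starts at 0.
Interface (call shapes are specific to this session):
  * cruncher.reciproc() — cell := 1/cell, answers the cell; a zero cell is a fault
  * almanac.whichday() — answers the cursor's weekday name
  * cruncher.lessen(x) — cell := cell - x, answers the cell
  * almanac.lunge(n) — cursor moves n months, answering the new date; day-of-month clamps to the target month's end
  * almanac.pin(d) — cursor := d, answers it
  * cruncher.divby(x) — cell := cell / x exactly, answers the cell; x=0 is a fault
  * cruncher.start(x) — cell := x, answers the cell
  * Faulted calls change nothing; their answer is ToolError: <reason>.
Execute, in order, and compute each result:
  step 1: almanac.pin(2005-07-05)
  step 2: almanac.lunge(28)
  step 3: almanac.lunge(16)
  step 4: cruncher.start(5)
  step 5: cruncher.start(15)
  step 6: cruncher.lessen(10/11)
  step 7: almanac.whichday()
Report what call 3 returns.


Answer: 2009-03-05

Derivation:
Step: almanac.pin[d→2005-07-05]
Result: 2005-07-05
Step: almanac.lunge[n→28]
Result: 2007-11-05
Step: almanac.lunge[n→16]
Result: 2009-03-05
Step: cruncher.start[x→5]
Result: 5
Step: cruncher.start[x→15]
Result: 15
Step: cruncher.lessen[x→10/11]
Result: 155/11
Step: almanac.whichday[]
Result: Thursday


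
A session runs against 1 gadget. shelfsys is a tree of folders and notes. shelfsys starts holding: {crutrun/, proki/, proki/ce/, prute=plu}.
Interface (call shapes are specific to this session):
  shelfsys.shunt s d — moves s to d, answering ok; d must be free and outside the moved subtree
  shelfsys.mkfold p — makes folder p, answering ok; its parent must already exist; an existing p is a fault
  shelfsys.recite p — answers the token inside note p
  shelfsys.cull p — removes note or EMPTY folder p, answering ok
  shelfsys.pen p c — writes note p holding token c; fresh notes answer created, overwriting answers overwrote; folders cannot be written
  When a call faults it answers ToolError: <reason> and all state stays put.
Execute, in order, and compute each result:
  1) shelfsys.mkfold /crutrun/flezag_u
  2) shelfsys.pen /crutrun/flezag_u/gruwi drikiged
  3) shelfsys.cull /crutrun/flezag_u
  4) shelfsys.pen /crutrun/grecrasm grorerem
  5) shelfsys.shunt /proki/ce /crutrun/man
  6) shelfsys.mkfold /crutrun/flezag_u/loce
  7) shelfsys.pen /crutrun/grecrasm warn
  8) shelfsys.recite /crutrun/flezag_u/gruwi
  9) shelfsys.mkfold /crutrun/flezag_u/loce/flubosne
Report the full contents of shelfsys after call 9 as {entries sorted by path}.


I try shelfsys.mkfold passing p=/crutrun/flezag_u, — result: ok.
I use shelfsys.pen passing p=/crutrun/flezag_u/gruwi, c=drikiged, — result: created.
Invoking shelfsys.cull passing p=/crutrun/flezag_u, and see ToolError: not empty.
Then shelfsys.pen passing p=/crutrun/grecrasm, c=grorerem: created.
I invoke shelfsys.shunt passing s=/proki/ce, d=/crutrun/man, — result: ok.
I call shelfsys.mkfold passing p=/crutrun/flezag_u/loce, which returns ok.
Then shelfsys.pen passing p=/crutrun/grecrasm, c=warn, — result: overwrote.
Using shelfsys.recite passing p=/crutrun/flezag_u/gruwi, and observe drikiged.
I run shelfsys.mkfold passing p=/crutrun/flezag_u/loce/flubosne, and get ok.

Answer: {crutrun/, crutrun/flezag_u/, crutrun/flezag_u/gruwi=drikiged, crutrun/flezag_u/loce/, crutrun/flezag_u/loce/flubosne/, crutrun/grecrasm=warn, crutrun/man/, proki/, prute=plu}


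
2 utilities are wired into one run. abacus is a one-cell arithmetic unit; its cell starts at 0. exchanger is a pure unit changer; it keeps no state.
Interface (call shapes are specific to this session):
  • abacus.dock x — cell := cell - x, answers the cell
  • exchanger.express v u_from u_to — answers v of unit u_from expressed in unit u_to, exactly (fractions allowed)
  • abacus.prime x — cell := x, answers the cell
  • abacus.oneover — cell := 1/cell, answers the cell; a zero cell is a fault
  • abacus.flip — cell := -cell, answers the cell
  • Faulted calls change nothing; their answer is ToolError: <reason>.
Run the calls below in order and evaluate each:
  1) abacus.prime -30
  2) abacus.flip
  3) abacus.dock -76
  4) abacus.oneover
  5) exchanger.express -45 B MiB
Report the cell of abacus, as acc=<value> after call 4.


~$ abacus.prime x='-30'
[out] -30
~$ abacus.flip
[out] 30
~$ abacus.dock x='-76'
[out] 106
~$ abacus.oneover
[out] 1/106
~$ exchanger.express v='-45' u_from='B' u_to='MiB'
[out] -45/1048576

Answer: acc=1/106


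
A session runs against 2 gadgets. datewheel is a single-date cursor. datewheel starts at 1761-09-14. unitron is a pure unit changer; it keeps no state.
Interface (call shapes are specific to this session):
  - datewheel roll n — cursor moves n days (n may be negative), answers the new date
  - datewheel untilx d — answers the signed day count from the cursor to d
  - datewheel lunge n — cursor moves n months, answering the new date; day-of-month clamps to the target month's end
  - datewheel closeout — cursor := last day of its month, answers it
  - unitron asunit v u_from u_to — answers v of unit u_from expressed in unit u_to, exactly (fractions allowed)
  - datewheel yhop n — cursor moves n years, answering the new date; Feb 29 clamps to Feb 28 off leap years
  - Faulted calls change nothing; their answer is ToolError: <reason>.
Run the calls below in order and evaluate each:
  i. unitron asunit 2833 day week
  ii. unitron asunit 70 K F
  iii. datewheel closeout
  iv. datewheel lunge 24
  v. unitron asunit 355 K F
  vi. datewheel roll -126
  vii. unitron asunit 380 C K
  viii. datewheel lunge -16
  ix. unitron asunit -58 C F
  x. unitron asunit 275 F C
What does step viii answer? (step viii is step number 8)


Act: unitron asunit[2833; day; week]
Obs: 2833/7
Act: unitron asunit[70; K; F]
Obs: -33367/100
Act: datewheel closeout[]
Obs: 1761-09-30
Act: datewheel lunge[24]
Obs: 1763-09-30
Act: unitron asunit[355; K; F]
Obs: 17933/100
Act: datewheel roll[-126]
Obs: 1763-05-27
Act: unitron asunit[380; C; K]
Obs: 13063/20
Act: datewheel lunge[-16]
Obs: 1762-01-27
Act: unitron asunit[-58; C; F]
Obs: -362/5
Act: unitron asunit[275; F; C]
Obs: 135

Answer: 1762-01-27


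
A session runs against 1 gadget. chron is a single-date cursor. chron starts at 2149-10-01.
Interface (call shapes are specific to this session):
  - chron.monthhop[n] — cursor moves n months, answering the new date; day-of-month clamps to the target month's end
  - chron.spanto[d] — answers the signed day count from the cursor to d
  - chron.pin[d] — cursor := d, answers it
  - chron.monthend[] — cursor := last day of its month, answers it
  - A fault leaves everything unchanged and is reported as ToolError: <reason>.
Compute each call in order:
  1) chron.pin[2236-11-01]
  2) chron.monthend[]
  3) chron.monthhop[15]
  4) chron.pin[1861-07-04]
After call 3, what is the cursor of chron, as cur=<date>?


Answer: cur=2238-02-28

Derivation:
// 1. chron.pin(d='2236-11-01') ~> 2236-11-01
// 2. chron.monthend() ~> 2236-11-30
// 3. chron.monthhop(n='15') ~> 2238-02-28
// 4. chron.pin(d='1861-07-04') ~> 1861-07-04


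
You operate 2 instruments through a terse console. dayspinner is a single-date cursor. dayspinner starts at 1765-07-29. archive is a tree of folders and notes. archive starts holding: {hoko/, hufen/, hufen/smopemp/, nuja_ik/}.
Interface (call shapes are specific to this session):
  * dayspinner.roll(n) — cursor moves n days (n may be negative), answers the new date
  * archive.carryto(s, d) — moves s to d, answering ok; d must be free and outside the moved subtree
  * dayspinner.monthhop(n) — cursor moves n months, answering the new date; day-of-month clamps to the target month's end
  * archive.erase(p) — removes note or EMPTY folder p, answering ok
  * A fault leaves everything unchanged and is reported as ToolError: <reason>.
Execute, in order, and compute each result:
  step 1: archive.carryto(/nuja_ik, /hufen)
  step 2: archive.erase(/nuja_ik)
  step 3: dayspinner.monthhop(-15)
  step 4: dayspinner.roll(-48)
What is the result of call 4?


Answer: 1764-03-12

Derivation:
CALL carryto[s='/nuja_ik'; d='/hufen']
RET  ToolError: exists
CALL erase[p='/nuja_ik']
RET  ok
CALL monthhop[n='-15']
RET  1764-04-29
CALL roll[n='-48']
RET  1764-03-12


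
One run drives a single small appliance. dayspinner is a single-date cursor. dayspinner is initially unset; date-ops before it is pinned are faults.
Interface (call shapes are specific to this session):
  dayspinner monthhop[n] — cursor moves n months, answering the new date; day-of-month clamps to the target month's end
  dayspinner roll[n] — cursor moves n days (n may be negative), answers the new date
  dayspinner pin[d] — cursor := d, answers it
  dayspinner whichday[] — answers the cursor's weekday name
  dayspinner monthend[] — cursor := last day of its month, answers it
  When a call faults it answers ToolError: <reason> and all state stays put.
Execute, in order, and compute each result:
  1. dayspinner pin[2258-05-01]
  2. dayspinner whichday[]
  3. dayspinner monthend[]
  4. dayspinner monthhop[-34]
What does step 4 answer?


Answer: 2255-07-31

Derivation:
·→ dayspinner pin(2258-05-01)
·← 2258-05-01
·→ dayspinner whichday()
·← Saturday
·→ dayspinner monthend()
·← 2258-05-31
·→ dayspinner monthhop(-34)
·← 2255-07-31


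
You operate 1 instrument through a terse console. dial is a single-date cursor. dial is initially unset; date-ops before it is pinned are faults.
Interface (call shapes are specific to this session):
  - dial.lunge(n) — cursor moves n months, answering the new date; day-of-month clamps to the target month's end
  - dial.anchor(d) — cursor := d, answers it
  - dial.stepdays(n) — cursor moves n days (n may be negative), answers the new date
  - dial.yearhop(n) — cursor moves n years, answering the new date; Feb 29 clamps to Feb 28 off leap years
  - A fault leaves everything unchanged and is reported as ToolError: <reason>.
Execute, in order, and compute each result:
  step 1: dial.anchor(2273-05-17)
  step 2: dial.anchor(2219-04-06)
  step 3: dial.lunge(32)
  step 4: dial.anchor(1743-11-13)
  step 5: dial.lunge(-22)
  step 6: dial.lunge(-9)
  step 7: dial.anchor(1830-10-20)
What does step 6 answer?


I run anchor(2273-05-17), and see 2273-05-17.
Then anchor(2219-04-06), and observe 2219-04-06.
Next I call lunge(32), — result: 2221-12-06.
I try anchor(1743-11-13), which returns 1743-11-13.
Now I run lunge(-22), and observe 1742-01-13.
Now I run lunge(-9), and get 1741-04-13.
I invoke anchor(1830-10-20), which returns 1830-10-20.

Answer: 1741-04-13


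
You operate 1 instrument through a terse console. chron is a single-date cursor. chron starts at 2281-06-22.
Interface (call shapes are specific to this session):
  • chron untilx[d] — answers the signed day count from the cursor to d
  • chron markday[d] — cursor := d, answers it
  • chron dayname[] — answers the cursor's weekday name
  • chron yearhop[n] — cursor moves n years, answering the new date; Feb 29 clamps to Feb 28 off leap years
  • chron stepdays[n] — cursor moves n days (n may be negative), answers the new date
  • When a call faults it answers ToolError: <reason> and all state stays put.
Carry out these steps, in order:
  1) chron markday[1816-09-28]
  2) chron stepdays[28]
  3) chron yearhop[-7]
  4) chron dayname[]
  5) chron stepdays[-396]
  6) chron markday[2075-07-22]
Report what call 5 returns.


Then chron markday with d: 1816-09-28, — result: 1816-09-28.
I call chron stepdays with n: 28, → 1816-10-26.
Using chron yearhop with n: -7, yielding 1809-10-26.
Next I call chron dayname(), which returns Thursday.
I use chron stepdays with n: -396, and get 1808-09-25.
I call chron markday with d: 2075-07-22, yielding 2075-07-22.

Answer: 1808-09-25


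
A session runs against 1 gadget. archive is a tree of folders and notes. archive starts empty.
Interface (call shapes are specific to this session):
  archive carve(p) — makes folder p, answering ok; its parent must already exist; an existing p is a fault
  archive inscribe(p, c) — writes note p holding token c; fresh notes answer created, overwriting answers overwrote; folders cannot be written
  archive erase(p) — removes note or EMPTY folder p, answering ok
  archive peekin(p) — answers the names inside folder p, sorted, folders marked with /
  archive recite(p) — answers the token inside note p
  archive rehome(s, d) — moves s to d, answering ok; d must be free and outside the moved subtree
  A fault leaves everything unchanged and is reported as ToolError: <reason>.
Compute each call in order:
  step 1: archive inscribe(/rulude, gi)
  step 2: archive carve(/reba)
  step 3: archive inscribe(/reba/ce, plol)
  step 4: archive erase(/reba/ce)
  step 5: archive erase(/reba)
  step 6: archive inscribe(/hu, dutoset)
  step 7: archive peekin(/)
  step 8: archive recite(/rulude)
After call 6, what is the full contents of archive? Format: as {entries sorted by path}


Answer: {hu=dutoset, rulude=gi}

Derivation:
Step: archive inscribe[p=/rulude; c=gi]
Result: created
Step: archive carve[p=/reba]
Result: ok
Step: archive inscribe[p=/reba/ce; c=plol]
Result: created
Step: archive erase[p=/reba/ce]
Result: ok
Step: archive erase[p=/reba]
Result: ok
Step: archive inscribe[p=/hu; c=dutoset]
Result: created
Step: archive peekin[p=/]
Result: [hu, rulude]
Step: archive recite[p=/rulude]
Result: gi


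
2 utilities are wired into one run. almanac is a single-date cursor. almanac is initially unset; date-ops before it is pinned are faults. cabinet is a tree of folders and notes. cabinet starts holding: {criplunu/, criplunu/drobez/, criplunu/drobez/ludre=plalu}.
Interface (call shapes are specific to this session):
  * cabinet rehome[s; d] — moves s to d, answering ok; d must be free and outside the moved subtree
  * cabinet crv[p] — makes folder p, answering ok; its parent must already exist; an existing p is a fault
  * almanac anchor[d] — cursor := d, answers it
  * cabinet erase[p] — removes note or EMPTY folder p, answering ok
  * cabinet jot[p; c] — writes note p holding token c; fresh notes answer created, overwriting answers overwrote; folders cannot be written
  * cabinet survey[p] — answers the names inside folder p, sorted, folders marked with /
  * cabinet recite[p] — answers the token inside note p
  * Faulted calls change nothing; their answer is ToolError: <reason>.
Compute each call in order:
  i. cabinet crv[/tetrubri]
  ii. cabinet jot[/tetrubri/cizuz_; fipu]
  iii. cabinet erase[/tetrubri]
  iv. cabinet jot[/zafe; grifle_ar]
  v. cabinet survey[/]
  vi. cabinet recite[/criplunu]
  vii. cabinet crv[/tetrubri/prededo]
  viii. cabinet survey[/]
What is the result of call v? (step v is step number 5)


Answer: [criplunu/, tetrubri/, zafe]

Derivation:
Next I call cabinet crv using p: /tetrubri, → ok.
I call cabinet jot using p: /tetrubri/cizuz_, c: fipu, yielding created.
I invoke cabinet erase using p: /tetrubri, — result: ToolError: not empty.
Now I run cabinet jot using p: /zafe, c: grifle_ar, giving created.
I run cabinet survey using p: /, and get [criplunu/, tetrubri/, zafe].
I use cabinet recite using p: /criplunu, and observe ToolError: is a directory.
I invoke cabinet crv using p: /tetrubri/prededo, and observe ok.
Next I call cabinet survey using p: /, — result: [criplunu/, tetrubri/, zafe].


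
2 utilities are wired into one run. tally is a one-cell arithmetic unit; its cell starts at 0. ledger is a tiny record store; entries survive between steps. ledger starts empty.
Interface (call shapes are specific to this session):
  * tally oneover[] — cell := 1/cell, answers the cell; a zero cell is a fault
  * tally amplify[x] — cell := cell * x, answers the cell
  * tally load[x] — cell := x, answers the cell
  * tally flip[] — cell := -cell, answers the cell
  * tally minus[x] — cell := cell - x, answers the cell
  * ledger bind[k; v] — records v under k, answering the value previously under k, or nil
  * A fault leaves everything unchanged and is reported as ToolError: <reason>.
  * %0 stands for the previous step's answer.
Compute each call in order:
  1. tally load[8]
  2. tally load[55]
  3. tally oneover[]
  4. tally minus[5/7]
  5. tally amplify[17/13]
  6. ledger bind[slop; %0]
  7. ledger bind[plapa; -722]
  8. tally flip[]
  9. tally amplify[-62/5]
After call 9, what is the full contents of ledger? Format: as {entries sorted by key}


CALL tally load[x=8]
RET  8
CALL tally load[x=55]
RET  55
CALL tally oneover[]
RET  1/55
CALL tally minus[x=5/7]
RET  -268/385
CALL tally amplify[x=17/13]
RET  -4556/5005
CALL ledger bind[k=slop; v=%0]
RET  nil
CALL ledger bind[k=plapa; v=-722]
RET  nil
CALL tally flip[]
RET  4556/5005
CALL tally amplify[x=-62/5]
RET  -282472/25025

Answer: {plapa=-722, slop=-4556/5005}


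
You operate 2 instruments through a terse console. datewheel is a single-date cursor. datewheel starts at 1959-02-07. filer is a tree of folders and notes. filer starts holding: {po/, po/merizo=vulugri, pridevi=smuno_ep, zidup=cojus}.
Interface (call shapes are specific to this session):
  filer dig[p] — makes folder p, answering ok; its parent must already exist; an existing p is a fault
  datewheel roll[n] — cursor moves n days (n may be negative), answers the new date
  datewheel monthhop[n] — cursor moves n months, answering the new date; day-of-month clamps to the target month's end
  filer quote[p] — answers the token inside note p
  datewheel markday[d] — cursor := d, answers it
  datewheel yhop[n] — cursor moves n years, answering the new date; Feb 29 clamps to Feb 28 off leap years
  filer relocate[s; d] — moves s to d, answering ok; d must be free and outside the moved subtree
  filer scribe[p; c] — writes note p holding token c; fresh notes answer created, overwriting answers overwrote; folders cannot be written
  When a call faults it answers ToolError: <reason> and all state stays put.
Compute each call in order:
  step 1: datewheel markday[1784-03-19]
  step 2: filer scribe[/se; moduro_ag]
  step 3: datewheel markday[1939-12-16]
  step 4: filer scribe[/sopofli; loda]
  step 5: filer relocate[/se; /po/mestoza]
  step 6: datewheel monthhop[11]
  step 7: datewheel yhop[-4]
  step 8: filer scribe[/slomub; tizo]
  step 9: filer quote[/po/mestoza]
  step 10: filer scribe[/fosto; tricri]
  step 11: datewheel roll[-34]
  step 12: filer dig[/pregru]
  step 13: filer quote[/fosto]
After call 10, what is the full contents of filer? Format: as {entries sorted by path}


I invoke datewheel markday using d=1784-03-19, and see 1784-03-19.
Calling filer scribe using p=/se, c=moduro_ag, → created.
I call datewheel markday using d=1939-12-16, and observe 1939-12-16.
Then filer scribe using p=/sopofli, c=loda, and get created.
Now I run filer relocate using s=/se, d=/po/mestoza, and observe ok.
I use datewheel monthhop using n=11, giving 1940-11-16.
I invoke datewheel yhop using n=-4, → 1936-11-16.
Calling filer scribe using p=/slomub, c=tizo, which returns created.
I try filer quote using p=/po/mestoza, and see moduro_ag.
Now I run filer scribe using p=/fosto, c=tricri, and observe created.
Then datewheel roll using n=-34, and see 1936-10-13.
Then filer dig using p=/pregru, and see ok.
I call filer quote using p=/fosto, → tricri.

Answer: {fosto=tricri, po/, po/merizo=vulugri, po/mestoza=moduro_ag, pridevi=smuno_ep, slomub=tizo, sopofli=loda, zidup=cojus}


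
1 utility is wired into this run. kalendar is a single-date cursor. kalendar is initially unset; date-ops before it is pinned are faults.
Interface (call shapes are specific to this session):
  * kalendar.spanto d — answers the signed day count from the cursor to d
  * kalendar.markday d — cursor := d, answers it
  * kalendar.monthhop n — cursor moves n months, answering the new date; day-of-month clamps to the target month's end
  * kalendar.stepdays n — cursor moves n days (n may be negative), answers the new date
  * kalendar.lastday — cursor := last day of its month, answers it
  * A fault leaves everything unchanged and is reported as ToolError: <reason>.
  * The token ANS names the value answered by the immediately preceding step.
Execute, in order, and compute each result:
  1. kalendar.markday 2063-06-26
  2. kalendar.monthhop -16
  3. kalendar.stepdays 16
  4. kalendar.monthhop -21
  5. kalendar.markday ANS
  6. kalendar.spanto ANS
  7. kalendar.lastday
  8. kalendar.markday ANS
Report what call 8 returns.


-> kalendar.markday(d=2063-06-26)
<- 2063-06-26
-> kalendar.monthhop(n=-16)
<- 2062-02-26
-> kalendar.stepdays(n=16)
<- 2062-03-14
-> kalendar.monthhop(n=-21)
<- 2060-06-14
-> kalendar.markday(d=ANS)
<- 2060-06-14
-> kalendar.spanto(d=ANS)
<- 0
-> kalendar.lastday()
<- 2060-06-30
-> kalendar.markday(d=ANS)
<- 2060-06-30

Answer: 2060-06-30


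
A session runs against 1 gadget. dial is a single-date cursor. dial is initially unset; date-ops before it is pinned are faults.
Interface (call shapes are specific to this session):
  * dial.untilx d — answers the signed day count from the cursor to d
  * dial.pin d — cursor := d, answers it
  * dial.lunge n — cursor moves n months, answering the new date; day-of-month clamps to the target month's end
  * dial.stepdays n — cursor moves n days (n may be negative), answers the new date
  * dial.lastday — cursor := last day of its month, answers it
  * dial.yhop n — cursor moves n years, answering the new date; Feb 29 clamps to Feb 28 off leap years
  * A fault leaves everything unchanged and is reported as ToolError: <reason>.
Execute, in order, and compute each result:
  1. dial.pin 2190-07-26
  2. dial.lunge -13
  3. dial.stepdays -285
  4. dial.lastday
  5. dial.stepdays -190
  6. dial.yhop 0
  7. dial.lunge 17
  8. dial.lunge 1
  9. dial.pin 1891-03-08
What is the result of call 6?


Answer: 2188-03-24

Derivation:
% dial.pin d='2190-07-26'
= 2190-07-26
% dial.lunge n='-13'
= 2189-06-26
% dial.stepdays n='-285'
= 2188-09-14
% dial.lastday
= 2188-09-30
% dial.stepdays n='-190'
= 2188-03-24
% dial.yhop n='0'
= 2188-03-24
% dial.lunge n='17'
= 2189-08-24
% dial.lunge n='1'
= 2189-09-24
% dial.pin d='1891-03-08'
= 1891-03-08


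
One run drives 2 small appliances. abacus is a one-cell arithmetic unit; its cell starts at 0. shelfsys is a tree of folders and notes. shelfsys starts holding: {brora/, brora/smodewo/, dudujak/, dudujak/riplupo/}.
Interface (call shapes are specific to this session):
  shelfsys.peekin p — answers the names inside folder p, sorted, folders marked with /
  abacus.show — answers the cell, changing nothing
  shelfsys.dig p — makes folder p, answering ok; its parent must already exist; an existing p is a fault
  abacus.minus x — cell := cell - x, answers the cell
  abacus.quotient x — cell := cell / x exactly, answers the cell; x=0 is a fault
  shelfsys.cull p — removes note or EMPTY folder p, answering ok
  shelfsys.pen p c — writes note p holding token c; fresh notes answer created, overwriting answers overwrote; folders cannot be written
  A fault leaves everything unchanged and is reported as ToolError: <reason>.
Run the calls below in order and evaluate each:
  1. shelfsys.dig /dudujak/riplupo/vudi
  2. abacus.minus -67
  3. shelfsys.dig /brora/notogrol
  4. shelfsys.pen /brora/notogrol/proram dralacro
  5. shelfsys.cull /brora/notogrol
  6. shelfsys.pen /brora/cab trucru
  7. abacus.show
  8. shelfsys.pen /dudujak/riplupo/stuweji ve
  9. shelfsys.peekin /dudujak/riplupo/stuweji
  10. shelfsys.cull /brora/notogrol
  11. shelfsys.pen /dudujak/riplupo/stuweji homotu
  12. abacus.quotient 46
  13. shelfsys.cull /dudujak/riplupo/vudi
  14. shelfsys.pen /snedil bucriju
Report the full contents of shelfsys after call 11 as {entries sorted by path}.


Answer: {brora/, brora/cab=trucru, brora/notogrol/, brora/notogrol/proram=dralacro, brora/smodewo/, dudujak/, dudujak/riplupo/, dudujak/riplupo/stuweji=homotu, dudujak/riplupo/vudi/}

Derivation:
% shelfsys.dig(/dudujak/riplupo/vudi) ~> ok
% abacus.minus(-67) ~> 67
% shelfsys.dig(/brora/notogrol) ~> ok
% shelfsys.pen(/brora/notogrol/proram, dralacro) ~> created
% shelfsys.cull(/brora/notogrol) ~> ToolError: not empty
% shelfsys.pen(/brora/cab, trucru) ~> created
% abacus.show() ~> 67
% shelfsys.pen(/dudujak/riplupo/stuweji, ve) ~> created
% shelfsys.peekin(/dudujak/riplupo/stuweji) ~> ToolError: not a directory
% shelfsys.cull(/brora/notogrol) ~> ToolError: not empty
% shelfsys.pen(/dudujak/riplupo/stuweji, homotu) ~> overwrote
% abacus.quotient(46) ~> 67/46
% shelfsys.cull(/dudujak/riplupo/vudi) ~> ok
% shelfsys.pen(/snedil, bucriju) ~> created


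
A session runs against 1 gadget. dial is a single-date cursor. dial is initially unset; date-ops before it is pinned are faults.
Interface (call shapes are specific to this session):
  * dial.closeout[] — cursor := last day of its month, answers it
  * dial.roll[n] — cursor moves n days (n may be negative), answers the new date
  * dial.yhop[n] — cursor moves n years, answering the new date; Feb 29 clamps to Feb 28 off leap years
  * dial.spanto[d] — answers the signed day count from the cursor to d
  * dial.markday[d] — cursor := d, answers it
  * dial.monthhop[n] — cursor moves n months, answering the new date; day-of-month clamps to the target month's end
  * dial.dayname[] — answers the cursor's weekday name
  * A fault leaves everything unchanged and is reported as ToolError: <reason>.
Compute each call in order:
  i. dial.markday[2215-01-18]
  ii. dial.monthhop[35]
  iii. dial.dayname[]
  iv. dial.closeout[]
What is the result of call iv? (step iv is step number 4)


Answer: 2217-12-31

Derivation:
! 1. dial.markday(2215-01-18) => 2215-01-18
! 2. dial.monthhop(35) => 2217-12-18
! 3. dial.dayname() => Thursday
! 4. dial.closeout() => 2217-12-31
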